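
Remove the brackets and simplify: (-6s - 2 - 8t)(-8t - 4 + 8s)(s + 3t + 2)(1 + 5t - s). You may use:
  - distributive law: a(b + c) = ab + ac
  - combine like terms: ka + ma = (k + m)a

(-6s - 2 - 8t)(-8t - 4 + 8s)(s + 3t + 2)(1 + 5t - s)
= (48st + 24s - 48s^2 + 16t + 8 - 16s + 64t^2 + 32t - 64st)(s + 3t + 2)(1 + 5t - s)    [distributive law]
= (-16st + 8s - 48s^2 + 48t + 8 + 64t^2)(s + 3t + 2)(1 + 5t - s)    [combine like terms]
= (-16s^2t - 48st^2 - 32st + 8s^2 + 24st + 16s - 48s^3 - 144s^2t - 96s^2 + 48st + 144t^2 + 96t + 8s + 24t + 16 + 64st^2 + 192t^3 + 128t^2)(1 + 5t - s)    [distributive law]
= (-160s^2t + 16st^2 + 40st - 88s^2 + 24s - 48s^3 + 272t^2 + 120t + 16 + 192t^3)(1 + 5t - s)    [combine like terms]
= -160s^2t - 800s^2t^2 + 160s^3t + 16st^2 + 80st^3 - 16s^2t^2 + 40st + 200st^2 - 40s^2t - 88s^2 - 440s^2t + 88s^3 + 24s + 120st - 24s^2 - 48s^3 - 240s^3t + 48s^4 + 272t^2 + 1360t^3 - 272st^2 + 120t + 600t^2 - 120st + 16 + 80t - 16s + 192t^3 + 960t^4 - 192st^3    [distributive law]
= -640s^2t - 816s^2t^2 - 80s^3t - 56st^2 - 112st^3 + 40st - 112s^2 + 40s^3 + 8s + 48s^4 + 872t^2 + 1552t^3 + 200t + 16 + 960t^4    [combine like terms]

-640s^2t - 816s^2t^2 - 80s^3t - 56st^2 - 112st^3 + 40st - 112s^2 + 40s^3 + 8s + 48s^4 + 872t^2 + 1552t^3 + 200t + 16 + 960t^4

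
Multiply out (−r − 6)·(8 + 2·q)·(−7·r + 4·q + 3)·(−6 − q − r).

−648·r^2 − 186·q·r^2 − 56·r^3 − 360·q·r + 50·q^2·r − 1728·r − 6·q^2·r^2 − 14·q·r^3 + 8·q^3·r + 1512·q + 516·q^2 + 864 + 48·q^3

(−r − 6)·(8 + 2·q)·(−7·r + 4·q + 3)·(−6 − q − r)
= (−8·r − 2·q·r − 48 − 12·q)·(−7·r + 4·q + 3)·(−6 − q − r)    [distributive law]
= (56·r^2 − 32·q·r − 24·r + 14·q·r^2 − 8·q^2·r − 6·q·r + 336·r − 192·q − 144 + 84·q·r − 48·q^2 − 36·q)·(−6 − q − r)    [distributive law]
= (56·r^2 + 46·q·r + 312·r + 14·q·r^2 − 8·q^2·r − 228·q − 144 − 48·q^2)·(−6 − q − r)    [combine like terms]
= −336·r^2 − 56·q·r^2 − 56·r^3 − 276·q·r − 46·q^2·r − 46·q·r^2 − 1872·r − 312·q·r − 312·r^2 − 84·q·r^2 − 14·q^2·r^2 − 14·q·r^3 + 48·q^2·r + 8·q^3·r + 8·q^2·r^2 + 1368·q + 228·q^2 + 228·q·r + 864 + 144·q + 144·r + 288·q^2 + 48·q^3 + 48·q^2·r    [distributive law]
= −648·r^2 − 186·q·r^2 − 56·r^3 − 360·q·r + 50·q^2·r − 1728·r − 6·q^2·r^2 − 14·q·r^3 + 8·q^3·r + 1512·q + 516·q^2 + 864 + 48·q^3    [combine like terms]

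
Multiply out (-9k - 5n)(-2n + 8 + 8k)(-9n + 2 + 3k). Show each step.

(-9k - 5n)(-2n + 8 + 8k)(-9n + 2 + 3k)
= (18kn - 72k - 72k² + 10n² - 40n - 40kn)(-9n + 2 + 3k)    [distributive law]
= (-22kn - 72k - 72k² + 10n² - 40n)(-9n + 2 + 3k)    [combine like terms]
= 198kn² - 44kn - 66k²n + 648kn - 144k - 216k² + 648k²n - 144k² - 216k³ - 90n³ + 20n² + 30kn² + 360n² - 80n - 120kn    [distributive law]
= 228kn² + 484kn + 582k²n - 144k - 360k² - 216k³ - 90n³ + 380n² - 80n    [combine like terms]

228kn² + 484kn + 582k²n - 144k - 360k² - 216k³ - 90n³ + 380n² - 80n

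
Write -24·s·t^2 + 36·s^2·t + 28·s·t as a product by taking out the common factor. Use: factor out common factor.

-24·s·t^2 + 36·s^2·t + 28·s·t
= 4(-6·s·t^2 + 9·s^2·t + 7·s·t)    [factor out 4]
= 4·s·t(-6·t + 9·s + 7)    [factor out s·t]

4·s·t(-6·t + 9·s + 7)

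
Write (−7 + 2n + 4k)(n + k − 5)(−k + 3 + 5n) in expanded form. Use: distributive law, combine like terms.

(−7 + 2n + 4k)(n + k − 5)(−k + 3 + 5n)
= (−7n − 7k + 35 + 2n^2 + 2kn − 10n + 4kn + 4k^2 − 20k)(−k + 3 + 5n)    [distributive law]
= (−17n − 27k + 35 + 2n^2 + 6kn + 4k^2)(−k + 3 + 5n)    [combine like terms]
= 17kn − 51n − 85n^2 + 27k^2 − 81k − 135kn − 35k + 105 + 175n − 2kn^2 + 6n^2 + 10n^3 − 6k^2n + 18kn + 30kn^2 − 4k^3 + 12k^2 + 20k^2n    [distributive law]
= −100kn + 124n − 79n^2 + 39k^2 − 116k + 105 + 28kn^2 + 10n^3 + 14k^2n − 4k^3    [combine like terms]

−100kn + 124n − 79n^2 + 39k^2 − 116k + 105 + 28kn^2 + 10n^3 + 14k^2n − 4k^3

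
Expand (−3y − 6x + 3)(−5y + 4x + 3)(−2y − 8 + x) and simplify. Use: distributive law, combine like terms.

−30y^3 − 72y^2 − 21xy^2 − 156xy + 66x^2y + 174y + 186x^2 − 24x^3 + 57x − 72

(−3y − 6x + 3)(−5y + 4x + 3)(−2y − 8 + x)
= (15y^2 − 12xy − 9y + 30xy − 24x^2 − 18x − 15y + 12x + 9)(−2y − 8 + x)    [distributive law]
= (15y^2 + 18xy − 24y − 24x^2 − 6x + 9)(−2y − 8 + x)    [combine like terms]
= −30y^3 − 120y^2 + 15xy^2 − 36xy^2 − 144xy + 18x^2y + 48y^2 + 192y − 24xy + 48x^2y + 192x^2 − 24x^3 + 12xy + 48x − 6x^2 − 18y − 72 + 9x    [distributive law]
= −30y^3 − 72y^2 − 21xy^2 − 156xy + 66x^2y + 174y + 186x^2 − 24x^3 + 57x − 72    [combine like terms]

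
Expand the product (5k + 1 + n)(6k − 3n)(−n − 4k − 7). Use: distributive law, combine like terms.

6k²n − 120k³ − 234k² + 21kn² + 69kn − 42k + 24n² + 21n + 3n³

(5k + 1 + n)(6k − 3n)(−n − 4k − 7)
= (30k² − 15kn + 6k − 3n + 6kn − 3n²)(−n − 4k − 7)    [distributive law]
= (30k² − 9kn + 6k − 3n − 3n²)(−n − 4k − 7)    [combine like terms]
= −30k²n − 120k³ − 210k² + 9kn² + 36k²n + 63kn − 6kn − 24k² − 42k + 3n² + 12kn + 21n + 3n³ + 12kn² + 21n²    [distributive law]
= 6k²n − 120k³ − 234k² + 21kn² + 69kn − 42k + 24n² + 21n + 3n³    [combine like terms]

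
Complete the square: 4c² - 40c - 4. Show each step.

4(c - 5)² - 104

4c² - 40c - 4
= 4(c² - 10c) - 4    [factor out 4 from the c-terms]
= 4(c² - 10c + 25 - 25) - 4    [add and subtract 25 inside the bracket]
= 4(c - 5)² - 100 - 4    [perfect-square identity]
= 4(c - 5)² - 104    [combine constants]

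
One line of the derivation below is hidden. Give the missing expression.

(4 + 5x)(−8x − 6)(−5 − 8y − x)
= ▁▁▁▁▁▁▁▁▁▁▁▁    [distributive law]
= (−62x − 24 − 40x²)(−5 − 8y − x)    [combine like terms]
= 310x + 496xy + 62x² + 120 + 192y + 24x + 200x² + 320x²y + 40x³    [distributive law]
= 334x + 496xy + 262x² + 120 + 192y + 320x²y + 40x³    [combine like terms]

After distributive law, the bracketed line is:

(−32x − 24 − 40x² − 30x)(−5 − 8y − x)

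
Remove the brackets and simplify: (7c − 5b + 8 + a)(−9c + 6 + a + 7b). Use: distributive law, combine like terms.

(7c − 5b + 8 + a)(−9c + 6 + a + 7b)
= −63c^2 + 42c + 7ac + 49bc + 45bc − 30b − 5ab − 35b^2 − 72c + 48 + 8a + 56b − 9ac + 6a + a^2 + 7ab    [distributive law]
= −63c^2 − 30c − 2ac + 94bc + 26b + 2ab − 35b^2 + 48 + 14a + a^2    [combine like terms]

−63c^2 − 30c − 2ac + 94bc + 26b + 2ab − 35b^2 + 48 + 14a + a^2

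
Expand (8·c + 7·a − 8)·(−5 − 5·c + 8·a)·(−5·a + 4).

(8·c + 7·a − 8)·(−5 − 5·c + 8·a)·(−5·a + 4)
= (−40·c − 40·c^2 + 64·a·c − 35·a − 35·a·c + 56·a^2 + 40 + 40·c − 64·a)·(−5·a + 4)    [distributive law]
= (−40·c^2 + 29·a·c − 99·a + 56·a^2 + 40)·(−5·a + 4)    [combine like terms]
= 200·a·c^2 − 160·c^2 − 145·a^2·c + 116·a·c + 495·a^2 − 396·a − 280·a^3 + 224·a^2 − 200·a + 160    [distributive law]
= 200·a·c^2 − 160·c^2 − 145·a^2·c + 116·a·c + 719·a^2 − 596·a − 280·a^3 + 160    [combine like terms]

200·a·c^2 − 160·c^2 − 145·a^2·c + 116·a·c + 719·a^2 − 596·a − 280·a^3 + 160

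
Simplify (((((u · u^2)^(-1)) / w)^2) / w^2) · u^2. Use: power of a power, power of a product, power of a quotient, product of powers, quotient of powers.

u^(-4)w^(-4)

(((((u · u^2)^(-1)) / w)^2) / w^2) · u^2
= (((((u · u^2)^(-1))^2) / (w^2)) / w^2) · u^2    [power of a quotient]
= ((((u · u^2)^(-2)) / (w^2)) / w^2) · u^2    [power of a power]
= ((((u^(-2)) · ((u^2)^(-2))) / (w^2)) / w^2) · u^2    [power of a product]
= (((u^(-2) · u^(-4)) / (w^2)) / w^2) · u^2    [power of a power]
= ((u^(-6) / (w^2)) / w^2) · u^2    [product of powers]
= u^(-4)w^(-4)    [quotient of powers; product of powers]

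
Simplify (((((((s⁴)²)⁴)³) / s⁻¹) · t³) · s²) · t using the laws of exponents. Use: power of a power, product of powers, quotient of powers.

(((((((s⁴)²)⁴)³) / s⁻¹) · t³) · s²) · t
= ((((((s⁴)²)¹²) / s⁻¹) · t³) · s²) · t    [power of a power]
= (((((s⁴)²⁴) / s⁻¹) · t³) · s²) · t    [power of a power]
= (((s⁹⁶ / s⁻¹) · t³) · s²) · t    [power of a power]
= ((s⁹⁷ · t³) · s²) · t    [quotient of powers]
= s⁹⁹t⁴    [product of powers]

s⁹⁹t⁴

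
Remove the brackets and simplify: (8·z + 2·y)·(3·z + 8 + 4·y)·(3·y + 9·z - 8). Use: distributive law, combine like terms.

414·y·z^2 + 216·z^3 + 384·z^2 + 32·y·z - 512·z + 186·y^2·z - 16·y^2 - 128·y + 24·y^3

(8·z + 2·y)·(3·z + 8 + 4·y)·(3·y + 9·z - 8)
= (24·z^2 + 64·z + 32·y·z + 6·y·z + 16·y + 8·y^2)·(3·y + 9·z - 8)    [distributive law]
= (24·z^2 + 64·z + 38·y·z + 16·y + 8·y^2)·(3·y + 9·z - 8)    [combine like terms]
= 72·y·z^2 + 216·z^3 - 192·z^2 + 192·y·z + 576·z^2 - 512·z + 114·y^2·z + 342·y·z^2 - 304·y·z + 48·y^2 + 144·y·z - 128·y + 24·y^3 + 72·y^2·z - 64·y^2    [distributive law]
= 414·y·z^2 + 216·z^3 + 384·z^2 + 32·y·z - 512·z + 186·y^2·z - 16·y^2 - 128·y + 24·y^3    [combine like terms]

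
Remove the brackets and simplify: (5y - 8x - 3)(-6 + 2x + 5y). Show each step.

-45y - 30xy + 25y^2 + 42x - 16x^2 + 18

(5y - 8x - 3)(-6 + 2x + 5y)
= -30y + 10xy + 25y^2 + 48x - 16x^2 - 40xy + 18 - 6x - 15y    [distributive law]
= -45y - 30xy + 25y^2 + 42x - 16x^2 + 18    [combine like terms]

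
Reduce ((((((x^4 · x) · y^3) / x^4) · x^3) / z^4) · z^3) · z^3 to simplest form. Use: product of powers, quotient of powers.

((((((x^4 · x) · y^3) / x^4) · x^3) / z^4) · z^3) · z^3
= (((((x^5 · y^3) / x^4) · x^3) / z^4) · z^3) · z^3    [product of powers]
= x^4·y^3·z^2    [quotient of powers; product of powers]

x^4·y^3·z^2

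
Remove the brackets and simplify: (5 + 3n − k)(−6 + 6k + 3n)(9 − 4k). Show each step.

−270 + 444k − 198k^2 − 27n + 147kn − 60k^2n + 81n^2 − 36kn^2 + 24k^3

(5 + 3n − k)(−6 + 6k + 3n)(9 − 4k)
= (−30 + 30k + 15n − 18n + 18kn + 9n^2 + 6k − 6k^2 − 3kn)(9 − 4k)    [distributive law]
= (−30 + 36k − 3n + 15kn + 9n^2 − 6k^2)(9 − 4k)    [combine like terms]
= −270 + 120k + 324k − 144k^2 − 27n + 12kn + 135kn − 60k^2n + 81n^2 − 36kn^2 − 54k^2 + 24k^3    [distributive law]
= −270 + 444k − 198k^2 − 27n + 147kn − 60k^2n + 81n^2 − 36kn^2 + 24k^3    [combine like terms]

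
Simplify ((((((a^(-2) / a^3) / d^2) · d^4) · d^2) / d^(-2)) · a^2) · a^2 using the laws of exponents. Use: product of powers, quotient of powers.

a^(-1)d^6

((((((a^(-2) / a^3) / d^2) · d^4) · d^2) / d^(-2)) · a^2) · a^2
= (((((a^(-5) / d^2) · d^4) · d^2) / d^(-2)) · a^2) · a^2    [quotient of powers]
= a^(-1)d^6    [quotient of powers; product of powers]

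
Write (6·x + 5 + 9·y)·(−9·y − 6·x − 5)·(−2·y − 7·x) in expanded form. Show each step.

783·x·y^2 + 828·x^2·y + 252·x^3 + 750·x·y + 420·x^2 + 180·y^2 + 50·y + 175·x + 162·y^3

(6·x + 5 + 9·y)·(−9·y − 6·x − 5)·(−2·y − 7·x)
= (−54·x·y − 36·x^2 − 30·x − 45·y − 30·x − 25 − 81·y^2 − 54·x·y − 45·y)·(−2·y − 7·x)    [distributive law]
= (−108·x·y − 36·x^2 − 60·x − 90·y − 25 − 81·y^2)·(−2·y − 7·x)    [combine like terms]
= 216·x·y^2 + 756·x^2·y + 72·x^2·y + 252·x^3 + 120·x·y + 420·x^2 + 180·y^2 + 630·x·y + 50·y + 175·x + 162·y^3 + 567·x·y^2    [distributive law]
= 783·x·y^2 + 828·x^2·y + 252·x^3 + 750·x·y + 420·x^2 + 180·y^2 + 50·y + 175·x + 162·y^3    [combine like terms]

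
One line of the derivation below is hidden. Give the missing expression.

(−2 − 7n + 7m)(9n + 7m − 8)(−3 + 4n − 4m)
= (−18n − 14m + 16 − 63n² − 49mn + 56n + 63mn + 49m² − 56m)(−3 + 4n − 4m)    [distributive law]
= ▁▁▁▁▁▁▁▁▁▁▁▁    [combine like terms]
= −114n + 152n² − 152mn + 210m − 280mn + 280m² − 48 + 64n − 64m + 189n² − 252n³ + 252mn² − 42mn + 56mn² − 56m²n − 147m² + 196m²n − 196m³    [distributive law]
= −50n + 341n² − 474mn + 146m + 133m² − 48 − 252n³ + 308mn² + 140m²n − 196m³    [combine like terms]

Applying combine like terms to the line above:

(38n − 70m + 16 − 63n² + 14mn + 49m²)(−3 + 4n − 4m)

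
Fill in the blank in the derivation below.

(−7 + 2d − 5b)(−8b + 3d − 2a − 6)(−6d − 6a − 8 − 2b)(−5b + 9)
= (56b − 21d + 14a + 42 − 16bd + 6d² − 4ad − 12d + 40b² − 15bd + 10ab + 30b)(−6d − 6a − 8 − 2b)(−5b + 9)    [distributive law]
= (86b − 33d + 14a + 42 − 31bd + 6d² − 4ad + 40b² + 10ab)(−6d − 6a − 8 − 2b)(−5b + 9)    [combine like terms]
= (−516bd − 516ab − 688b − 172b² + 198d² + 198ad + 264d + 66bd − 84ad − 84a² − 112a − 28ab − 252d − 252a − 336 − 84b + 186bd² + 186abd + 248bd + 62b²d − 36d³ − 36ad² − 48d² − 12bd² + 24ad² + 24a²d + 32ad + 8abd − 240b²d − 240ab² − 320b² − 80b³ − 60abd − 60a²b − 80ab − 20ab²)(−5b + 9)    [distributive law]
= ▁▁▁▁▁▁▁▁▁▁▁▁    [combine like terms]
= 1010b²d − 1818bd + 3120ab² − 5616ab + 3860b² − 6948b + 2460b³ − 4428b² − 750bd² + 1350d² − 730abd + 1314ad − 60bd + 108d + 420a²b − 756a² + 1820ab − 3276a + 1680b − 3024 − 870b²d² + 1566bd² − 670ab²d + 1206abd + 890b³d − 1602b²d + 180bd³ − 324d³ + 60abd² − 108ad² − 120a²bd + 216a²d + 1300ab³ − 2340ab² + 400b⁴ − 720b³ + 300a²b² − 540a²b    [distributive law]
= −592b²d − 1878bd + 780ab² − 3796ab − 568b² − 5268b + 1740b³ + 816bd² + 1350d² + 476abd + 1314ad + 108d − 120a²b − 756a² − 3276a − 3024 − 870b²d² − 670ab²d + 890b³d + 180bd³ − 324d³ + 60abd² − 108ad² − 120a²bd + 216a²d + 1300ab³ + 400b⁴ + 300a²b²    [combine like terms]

Applying combine like terms to the line above:

(−202bd − 624ab − 772b − 492b² + 150d² + 146ad + 12d − 84a² − 364a − 336 + 174bd² + 134abd − 178b²d − 36d³ − 12ad² + 24a²d − 260ab² − 80b³ − 60a²b)(−5b + 9)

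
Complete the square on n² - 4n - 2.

(n - 2)² - 6

n² - 4n - 2
= n² - 4n + 4 - 4 - 2    [add and subtract 4]
= (n - 2)² - 4 - 2    [perfect-square identity]
= (n - 2)² - 6    [combine constants]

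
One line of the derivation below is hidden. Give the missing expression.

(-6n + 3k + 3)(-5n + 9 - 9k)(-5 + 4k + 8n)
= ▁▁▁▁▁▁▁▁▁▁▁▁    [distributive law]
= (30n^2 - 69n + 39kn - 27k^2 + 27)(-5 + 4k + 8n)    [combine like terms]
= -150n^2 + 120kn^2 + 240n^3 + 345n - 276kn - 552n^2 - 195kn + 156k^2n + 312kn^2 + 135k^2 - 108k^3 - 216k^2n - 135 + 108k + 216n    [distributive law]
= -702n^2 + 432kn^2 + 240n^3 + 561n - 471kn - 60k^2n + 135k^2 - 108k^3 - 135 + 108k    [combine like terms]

Applying distributive law to the line above:

(30n^2 - 54n + 54kn - 15kn + 27k - 27k^2 - 15n + 27 - 27k)(-5 + 4k + 8n)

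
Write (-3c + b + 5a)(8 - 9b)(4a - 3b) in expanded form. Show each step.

(-3c + b + 5a)(8 - 9b)(4a - 3b)
= (-24c + 27bc + 8b - 9b² + 40a - 45ab)(4a - 3b)    [distributive law]
= -96ac + 72bc + 108abc - 81b²c + 32ab - 24b² - 36ab² + 27b³ + 160a² - 120ab - 180a²b + 135ab²    [distributive law]
= -96ac + 72bc + 108abc - 81b²c - 88ab - 24b² + 99ab² + 27b³ + 160a² - 180a²b    [combine like terms]

-96ac + 72bc + 108abc - 81b²c - 88ab - 24b² + 99ab² + 27b³ + 160a² - 180a²b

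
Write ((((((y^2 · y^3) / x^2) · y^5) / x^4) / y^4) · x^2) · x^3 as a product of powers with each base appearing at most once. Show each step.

x^(-1)y^6

((((((y^2 · y^3) / x^2) · y^5) / x^4) / y^4) · x^2) · x^3
= (((((y^5 / x^2) · y^5) / x^4) / y^4) · x^2) · x^3    [product of powers]
= x^(-1)y^6    [quotient of powers; product of powers]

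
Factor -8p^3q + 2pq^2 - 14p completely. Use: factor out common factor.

2p(-4p^2q + q^2 - 7)

-8p^3q + 2pq^2 - 14p
= 2(-4p^3q + pq^2 - 7p)    [factor out 2]
= 2p(-4p^2q + q^2 - 7)    [factor out p]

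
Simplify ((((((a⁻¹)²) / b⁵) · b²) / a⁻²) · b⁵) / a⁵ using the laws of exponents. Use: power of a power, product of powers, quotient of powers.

((((((a⁻¹)²) / b⁵) · b²) / a⁻²) · b⁵) / a⁵
= ((((a⁻² / b⁵) · b²) / a⁻²) · b⁵) / a⁵    [power of a power]
= a⁻⁵b²    [quotient of powers; product of powers]

a⁻⁵b²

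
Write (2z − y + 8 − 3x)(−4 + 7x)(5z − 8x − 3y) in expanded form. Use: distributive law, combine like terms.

(2z − y + 8 − 3x)(−4 + 7x)(5z − 8x − 3y)
= (−8z + 14xz + 4y − 7xy − 32 + 56x + 12x − 21x^2)(5z − 8x − 3y)    [distributive law]
= (−8z + 14xz + 4y − 7xy − 32 + 68x − 21x^2)(5z − 8x − 3y)    [combine like terms]
= −40z^2 + 64xz + 24yz + 70xz^2 − 112x^2z − 42xyz + 20yz − 32xy − 12y^2 − 35xyz + 56x^2y + 21xy^2 − 160z + 256x + 96y + 340xz − 544x^2 − 204xy − 105x^2z + 168x^3 + 63x^2y    [distributive law]
= −40z^2 + 404xz + 44yz + 70xz^2 − 217x^2z − 77xyz − 236xy − 12y^2 + 119x^2y + 21xy^2 − 160z + 256x + 96y − 544x^2 + 168x^3    [combine like terms]

−40z^2 + 404xz + 44yz + 70xz^2 − 217x^2z − 77xyz − 236xy − 12y^2 + 119x^2y + 21xy^2 − 160z + 256x + 96y − 544x^2 + 168x^3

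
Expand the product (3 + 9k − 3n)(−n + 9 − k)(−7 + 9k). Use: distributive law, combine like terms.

210n − 228kn − 189 − 303k + 765k² − 54k²n − 81k³ − 21n² + 27kn²

(3 + 9k − 3n)(−n + 9 − k)(−7 + 9k)
= (−3n + 27 − 3k − 9kn + 81k − 9k² + 3n² − 27n + 3kn)(−7 + 9k)    [distributive law]
= (−30n + 27 + 78k − 6kn − 9k² + 3n²)(−7 + 9k)    [combine like terms]
= 210n − 270kn − 189 + 243k − 546k + 702k² + 42kn − 54k²n + 63k² − 81k³ − 21n² + 27kn²    [distributive law]
= 210n − 228kn − 189 − 303k + 765k² − 54k²n − 81k³ − 21n² + 27kn²    [combine like terms]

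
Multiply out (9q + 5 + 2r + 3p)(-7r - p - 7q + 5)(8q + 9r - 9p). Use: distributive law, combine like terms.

-1183q²r - 805qr² + 239pqr + 327pq² + 246p²q - 504q³ + 80q² - 110qr - 10pq - 225r² + 315pr - 90p² + 200q + 225r - 225p - 126r³ - 81pr² + 180p²r + 27p³

(9q + 5 + 2r + 3p)(-7r - p - 7q + 5)(8q + 9r - 9p)
= (-63qr - 9pq - 63q² + 45q - 35r - 5p - 35q + 25 - 14r² - 2pr - 14qr + 10r - 21pr - 3p² - 21pq + 15p)(8q + 9r - 9p)    [distributive law]
= (-77qr - 30pq - 63q² + 10q - 25r + 10p + 25 - 14r² - 23pr - 3p²)(8q + 9r - 9p)    [combine like terms]
= -616q²r - 693qr² + 693pqr - 240pq² - 270pqr + 270p²q - 504q³ - 567q²r + 567pq² + 80q² + 90qr - 90pq - 200qr - 225r² + 225pr + 80pq + 90pr - 90p² + 200q + 225r - 225p - 112qr² - 126r³ + 126pr² - 184pqr - 207pr² + 207p²r - 24p²q - 27p²r + 27p³    [distributive law]
= -1183q²r - 805qr² + 239pqr + 327pq² + 246p²q - 504q³ + 80q² - 110qr - 10pq - 225r² + 315pr - 90p² + 200q + 225r - 225p - 126r³ - 81pr² + 180p²r + 27p³    [combine like terms]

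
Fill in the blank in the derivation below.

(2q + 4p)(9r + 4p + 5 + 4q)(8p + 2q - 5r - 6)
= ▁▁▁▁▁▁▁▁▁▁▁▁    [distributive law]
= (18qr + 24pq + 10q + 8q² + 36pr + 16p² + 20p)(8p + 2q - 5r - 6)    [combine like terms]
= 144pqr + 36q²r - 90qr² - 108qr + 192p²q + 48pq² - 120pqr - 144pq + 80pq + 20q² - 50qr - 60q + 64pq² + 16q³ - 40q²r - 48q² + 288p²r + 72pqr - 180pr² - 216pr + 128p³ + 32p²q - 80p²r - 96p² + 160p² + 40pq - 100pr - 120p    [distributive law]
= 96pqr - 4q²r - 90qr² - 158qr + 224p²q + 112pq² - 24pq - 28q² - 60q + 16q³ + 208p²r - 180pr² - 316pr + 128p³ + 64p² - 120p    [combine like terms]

Applying distributive law to the line above:

(18qr + 8pq + 10q + 8q² + 36pr + 16p² + 20p + 16pq)(8p + 2q - 5r - 6)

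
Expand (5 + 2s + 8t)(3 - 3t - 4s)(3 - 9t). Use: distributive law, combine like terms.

45 - 108t - 153t^2 - 42s + 12st + 342st^2 - 24s^2 + 72s^2t + 216t^3

(5 + 2s + 8t)(3 - 3t - 4s)(3 - 9t)
= (15 - 15t - 20s + 6s - 6st - 8s^2 + 24t - 24t^2 - 32st)(3 - 9t)    [distributive law]
= (15 + 9t - 14s - 38st - 8s^2 - 24t^2)(3 - 9t)    [combine like terms]
= 45 - 135t + 27t - 81t^2 - 42s + 126st - 114st + 342st^2 - 24s^2 + 72s^2t - 72t^2 + 216t^3    [distributive law]
= 45 - 108t - 153t^2 - 42s + 12st + 342st^2 - 24s^2 + 72s^2t + 216t^3    [combine like terms]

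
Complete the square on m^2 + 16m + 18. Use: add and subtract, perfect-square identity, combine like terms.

m^2 + 16m + 18
= m^2 + 16m + 64 − 64 + 18    [add and subtract 64]
= (m + 8)^2 − 64 + 18    [perfect-square identity]
= (m + 8)^2 − 46    [combine constants]

(m + 8)^2 − 46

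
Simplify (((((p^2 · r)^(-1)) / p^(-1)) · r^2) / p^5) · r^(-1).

(((((p^2 · r)^(-1)) / p^(-1)) · r^2) / p^5) · r^(-1)
= ((((((p^2)^(-1)) · (r^(-1))) / p^(-1)) · r^2) / p^5) · r^(-1)    [power of a product]
= ((((p^(-2) · (r^(-1))) / p^(-1)) · r^2) / p^5) · r^(-1)    [power of a power]
= p^(-6)    [quotient of powers; product of powers]

p^(-6)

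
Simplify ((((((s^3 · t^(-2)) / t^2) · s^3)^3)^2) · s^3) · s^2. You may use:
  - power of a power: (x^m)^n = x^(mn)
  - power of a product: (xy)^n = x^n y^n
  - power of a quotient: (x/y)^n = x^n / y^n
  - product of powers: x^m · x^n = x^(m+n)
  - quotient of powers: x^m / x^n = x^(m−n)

s^41t^(-24)

((((((s^3 · t^(-2)) / t^2) · s^3)^3)^2) · s^3) · s^2
= (((((s^3 · t^(-2)) / t^2) · s^3)^6) · s^3) · s^2    [power of a power]
= (((((s^3 · t^(-2)) / t^2)^6) · ((s^3)^6)) · s^3) · s^2    [power of a product]
= (((((s^3 · t^(-2))^6) / ((t^2)^6)) · ((s^3)^6)) · s^3) · s^2    [power of a quotient]
= ((((((s^3)^6) · ((t^(-2))^6)) / ((t^2)^6)) · ((s^3)^6)) · s^3) · s^2    [power of a product]
= ((((s^18 · ((t^(-2))^6)) / ((t^2)^6)) · ((s^3)^6)) · s^3) · s^2    [power of a power]
= ((((s^18 · t^(-12)) / ((t^2)^6)) · ((s^3)^6)) · s^3) · s^2    [power of a power]
= ((((s^18 · t^(-12)) / t^12) · ((s^3)^6)) · s^3) · s^2    [power of a power]
= ((((s^18 · t^(-12)) / t^12) · s^18) · s^3) · s^2    [power of a power]
= s^41t^(-24)    [quotient of powers; product of powers]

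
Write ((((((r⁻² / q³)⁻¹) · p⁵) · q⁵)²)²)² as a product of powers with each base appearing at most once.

((((((r⁻² / q³)⁻¹) · p⁵) · q⁵)²)²)²
= (((((r⁻² / q³)⁻¹) · p⁵) · q⁵)²)⁴    [power of a power]
= ((((r⁻² / q³)⁻¹) · p⁵) · q⁵)⁸    [power of a power]
= ((((r⁻² / q³)⁻¹) · p⁵)⁸) · ((q⁵)⁸)    [power of a product]
= ((((r⁻² / q³)⁻¹)⁸) · ((p⁵)⁸)) · ((q⁵)⁸)    [power of a product]
= (((r⁻² / q³)⁻⁸) · ((p⁵)⁸)) · ((q⁵)⁸)    [power of a power]
= ((((r⁻²)⁻⁸) / ((q³)⁻⁸)) · ((p⁵)⁸)) · ((q⁵)⁸)    [power of a quotient]
= ((r¹⁶ / ((q³)⁻⁸)) · ((p⁵)⁸)) · ((q⁵)⁸)    [power of a power]
= ((r¹⁶ / q⁻²⁴) · ((p⁵)⁸)) · ((q⁵)⁸)    [power of a power]
= ((r¹⁶ / q⁻²⁴) · p⁴⁰) · ((q⁵)⁸)    [power of a power]
= ((r¹⁶ / q⁻²⁴) · p⁴⁰) · q⁴⁰    [power of a power]
= p⁴⁰q⁶⁴r¹⁶    [quotient of powers]

p⁴⁰q⁶⁴r¹⁶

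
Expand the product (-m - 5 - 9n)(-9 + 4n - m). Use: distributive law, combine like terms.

14m + 5mn + m² + 45 + 61n - 36n²

(-m - 5 - 9n)(-9 + 4n - m)
= 9m - 4mn + m² + 45 - 20n + 5m + 81n - 36n² + 9mn    [distributive law]
= 14m + 5mn + m² + 45 + 61n - 36n²    [combine like terms]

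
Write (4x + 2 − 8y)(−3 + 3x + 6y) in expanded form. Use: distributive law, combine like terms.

(4x + 2 − 8y)(−3 + 3x + 6y)
= −12x + 12x^2 + 24xy − 6 + 6x + 12y + 24y − 24xy − 48y^2    [distributive law]
= −6x + 12x^2 − 6 + 36y − 48y^2    [combine like terms]

−6x + 12x^2 − 6 + 36y − 48y^2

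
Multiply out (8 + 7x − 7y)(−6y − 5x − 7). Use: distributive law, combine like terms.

(8 + 7x − 7y)(−6y − 5x − 7)
= −48y − 40x − 56 − 42xy − 35x^2 − 49x + 42y^2 + 35xy + 49y    [distributive law]
= y − 89x − 56 − 7xy − 35x^2 + 42y^2    [combine like terms]

y − 89x − 56 − 7xy − 35x^2 + 42y^2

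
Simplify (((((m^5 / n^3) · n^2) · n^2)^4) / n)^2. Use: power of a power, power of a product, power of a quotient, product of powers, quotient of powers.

(((((m^5 / n^3) · n^2) · n^2)^4) / n)^2
= (((((m^5 / n^3) · n^2) · n^2)^4)^2) / (n^2)    [power of a quotient]
= ((((m^5 / n^3) · n^2) · n^2)^8) / (n^2)    [power of a power]
= ((((m^5 / n^3) · n^2)^8) · ((n^2)^8)) / (n^2)    [power of a product]
= ((((m^5 / n^3)^8) · ((n^2)^8)) · ((n^2)^8)) / (n^2)    [power of a product]
= (((((m^5)^8) / ((n^3)^8)) · ((n^2)^8)) · ((n^2)^8)) / (n^2)    [power of a quotient]
= (((m^40 / ((n^3)^8)) · ((n^2)^8)) · ((n^2)^8)) / (n^2)    [power of a power]
= (((m^40 / n^24) · ((n^2)^8)) · ((n^2)^8)) / (n^2)    [power of a power]
= (((m^40 / n^24) · n^16) · ((n^2)^8)) / (n^2)    [power of a power]
= (((m^40 / n^24) · n^16) · n^16) / (n^2)    [power of a power]
= m^40·n^6    [quotient of powers; product of powers]

m^40·n^6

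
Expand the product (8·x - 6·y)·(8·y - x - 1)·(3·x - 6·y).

(8·x - 6·y)·(8·y - x - 1)·(3·x - 6·y)
= (64·x·y - 8·x^2 - 8·x - 48·y^2 + 6·x·y + 6·y)·(3·x - 6·y)    [distributive law]
= (70·x·y - 8·x^2 - 8·x - 48·y^2 + 6·y)·(3·x - 6·y)    [combine like terms]
= 210·x^2·y - 420·x·y^2 - 24·x^3 + 48·x^2·y - 24·x^2 + 48·x·y - 144·x·y^2 + 288·y^3 + 18·x·y - 36·y^2    [distributive law]
= 258·x^2·y - 564·x·y^2 - 24·x^3 - 24·x^2 + 66·x·y + 288·y^3 - 36·y^2    [combine like terms]

258·x^2·y - 564·x·y^2 - 24·x^3 - 24·x^2 + 66·x·y + 288·y^3 - 36·y^2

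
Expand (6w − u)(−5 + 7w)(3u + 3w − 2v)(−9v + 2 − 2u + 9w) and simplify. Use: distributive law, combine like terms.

(6w − u)(−5 + 7w)(3u + 3w − 2v)(−9v + 2 − 2u + 9w)
= (−30w + 42w^2 + 5u − 7uw)(3u + 3w − 2v)(−9v + 2 − 2u + 9w)    [distributive law]
= (−90uw − 90w^2 + 60vw + 126uw^2 + 126w^3 − 84vw^2 + 15u^2 + 15uw − 10uv − 21u^2w − 21uw^2 + 14uvw)(−9v + 2 − 2u + 9w)    [distributive law]
= (−75uw − 90w^2 + 60vw + 105uw^2 + 126w^3 − 84vw^2 + 15u^2 − 10uv − 21u^2w + 14uvw)(−9v + 2 − 2u + 9w)    [combine like terms]
= 675uvw − 150uw + 150u^2w − 675uw^2 + 810vw^2 − 180w^2 + 180uw^2 − 810w^3 − 540v^2w + 120vw − 120uvw + 540vw^2 − 945uvw^2 + 210uw^2 − 210u^2w^2 + 945uw^3 − 1134vw^3 + 252w^3 − 252uw^3 + 1134w^4 + 756v^2w^2 − 168vw^2 + 168uvw^2 − 756vw^3 − 135u^2v + 30u^2 − 30u^3 + 135u^2w + 90uv^2 − 20uv + 20u^2v − 90uvw + 189u^2vw − 42u^2w + 42u^3w − 189u^2w^2 − 126uv^2w + 28uvw − 28u^2vw + 126uvw^2    [distributive law]
= 493uvw − 150uw + 243u^2w − 285uw^2 + 1182vw^2 − 180w^2 − 558w^3 − 540v^2w + 120vw − 651uvw^2 − 399u^2w^2 + 693uw^3 − 1890vw^3 + 1134w^4 + 756v^2w^2 − 115u^2v + 30u^2 − 30u^3 + 90uv^2 − 20uv + 161u^2vw + 42u^3w − 126uv^2w    [combine like terms]

493uvw − 150uw + 243u^2w − 285uw^2 + 1182vw^2 − 180w^2 − 558w^3 − 540v^2w + 120vw − 651uvw^2 − 399u^2w^2 + 693uw^3 − 1890vw^3 + 1134w^4 + 756v^2w^2 − 115u^2v + 30u^2 − 30u^3 + 90uv^2 − 20uv + 161u^2vw + 42u^3w − 126uv^2w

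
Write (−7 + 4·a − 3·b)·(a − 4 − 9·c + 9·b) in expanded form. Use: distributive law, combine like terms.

(−7 + 4·a − 3·b)·(a − 4 − 9·c + 9·b)
= −7·a + 28 + 63·c − 63·b + 4·a^2 − 16·a − 36·a·c + 36·a·b − 3·a·b + 12·b + 27·b·c − 27·b^2    [distributive law]
= −23·a + 28 + 63·c − 51·b + 4·a^2 − 36·a·c + 33·a·b + 27·b·c − 27·b^2    [combine like terms]

−23·a + 28 + 63·c − 51·b + 4·a^2 − 36·a·c + 33·a·b + 27·b·c − 27·b^2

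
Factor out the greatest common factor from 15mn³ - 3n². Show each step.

15mn³ - 3n²
= 3(5mn³ - n²)    [factor out 3]
= 3n²(5mn - 1)    [factor out n²]

3n²(5mn - 1)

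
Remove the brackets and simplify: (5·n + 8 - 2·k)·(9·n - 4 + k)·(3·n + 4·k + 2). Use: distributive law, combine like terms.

135·n³ + 141·k·n² + 246·n² + 230·k·n + 8·n - 58·k²·n - 96·k - 64 + 60·k² - 8·k³

(5·n + 8 - 2·k)·(9·n - 4 + k)·(3·n + 4·k + 2)
= (45·n² - 20·n + 5·k·n + 72·n - 32 + 8·k - 18·k·n + 8·k - 2·k²)·(3·n + 4·k + 2)    [distributive law]
= (45·n² + 52·n - 13·k·n - 32 + 16·k - 2·k²)·(3·n + 4·k + 2)    [combine like terms]
= 135·n³ + 180·k·n² + 90·n² + 156·n² + 208·k·n + 104·n - 39·k·n² - 52·k²·n - 26·k·n - 96·n - 128·k - 64 + 48·k·n + 64·k² + 32·k - 6·k²·n - 8·k³ - 4·k²    [distributive law]
= 135·n³ + 141·k·n² + 246·n² + 230·k·n + 8·n - 58·k²·n - 96·k - 64 + 60·k² - 8·k³    [combine like terms]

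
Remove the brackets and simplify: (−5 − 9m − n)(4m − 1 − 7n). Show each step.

−11m + 5 + 36n − 36m² + 59mn + 7n²

(−5 − 9m − n)(4m − 1 − 7n)
= −20m + 5 + 35n − 36m² + 9m + 63mn − 4mn + n + 7n²    [distributive law]
= −11m + 5 + 36n − 36m² + 59mn + 7n²    [combine like terms]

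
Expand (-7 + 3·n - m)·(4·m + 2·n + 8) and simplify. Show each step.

-36·m + 10·n - 56 + 10·m·n + 6·n^2 - 4·m^2

(-7 + 3·n - m)·(4·m + 2·n + 8)
= -28·m - 14·n - 56 + 12·m·n + 6·n^2 + 24·n - 4·m^2 - 2·m·n - 8·m    [distributive law]
= -36·m + 10·n - 56 + 10·m·n + 6·n^2 - 4·m^2    [combine like terms]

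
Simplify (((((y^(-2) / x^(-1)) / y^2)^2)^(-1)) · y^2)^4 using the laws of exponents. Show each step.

(((((y^(-2) / x^(-1)) / y^2)^2)^(-1)) · y^2)^4
= (((((y^(-2) / x^(-1)) / y^2)^2)^(-1))^4) · ((y^2)^4)    [power of a product]
= ((((y^(-2) / x^(-1)) / y^2)^2)^(-4)) · ((y^2)^4)    [power of a power]
= (((y^(-2) / x^(-1)) / y^2)^(-8)) · ((y^2)^4)    [power of a power]
= (((y^(-2) / x^(-1))^(-8)) / ((y^2)^(-8))) · ((y^2)^4)    [power of a quotient]
= ((((y^(-2))^(-8)) / ((x^(-1))^(-8))) / ((y^2)^(-8))) · ((y^2)^4)    [power of a quotient]
= ((y^16 / ((x^(-1))^(-8))) / ((y^2)^(-8))) · ((y^2)^4)    [power of a power]
= ((y^16 / x^8) / ((y^2)^(-8))) · ((y^2)^4)    [power of a power]
= ((y^16 / x^8) / y^(-16)) · ((y^2)^4)    [power of a power]
= ((y^16 / x^8) / y^(-16)) · y^8    [power of a power]
= x^(-8)y^40    [quotient of powers; product of powers]

x^(-8)y^40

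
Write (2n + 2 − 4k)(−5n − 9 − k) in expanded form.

−10n^2 − 28n + 18kn − 18 + 34k + 4k^2

(2n + 2 − 4k)(−5n − 9 − k)
= −10n^2 − 18n − 2kn − 10n − 18 − 2k + 20kn + 36k + 4k^2    [distributive law]
= −10n^2 − 28n + 18kn − 18 + 34k + 4k^2    [combine like terms]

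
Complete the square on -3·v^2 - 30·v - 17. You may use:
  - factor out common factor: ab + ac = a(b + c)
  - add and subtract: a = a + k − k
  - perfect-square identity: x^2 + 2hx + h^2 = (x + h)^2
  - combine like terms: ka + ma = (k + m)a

-3(v + 5)^2 + 58

-3·v^2 - 30·v - 17
= -3(v^2 + 10·v) - 17    [factor out -3 from the v-terms]
= -3(v^2 + 10·v + 25 - 25) - 17    [add and subtract 25 inside the bracket]
= -3(v + 5)^2 + 75 - 17    [perfect-square identity]
= -3(v + 5)^2 + 58    [combine constants]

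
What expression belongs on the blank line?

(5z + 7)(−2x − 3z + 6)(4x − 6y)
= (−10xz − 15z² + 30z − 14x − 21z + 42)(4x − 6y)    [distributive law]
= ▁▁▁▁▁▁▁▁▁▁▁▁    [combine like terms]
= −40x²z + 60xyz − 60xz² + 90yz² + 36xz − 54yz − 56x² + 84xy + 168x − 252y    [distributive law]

By combine like terms:

(−10xz − 15z² + 9z − 14x + 42)(4x − 6y)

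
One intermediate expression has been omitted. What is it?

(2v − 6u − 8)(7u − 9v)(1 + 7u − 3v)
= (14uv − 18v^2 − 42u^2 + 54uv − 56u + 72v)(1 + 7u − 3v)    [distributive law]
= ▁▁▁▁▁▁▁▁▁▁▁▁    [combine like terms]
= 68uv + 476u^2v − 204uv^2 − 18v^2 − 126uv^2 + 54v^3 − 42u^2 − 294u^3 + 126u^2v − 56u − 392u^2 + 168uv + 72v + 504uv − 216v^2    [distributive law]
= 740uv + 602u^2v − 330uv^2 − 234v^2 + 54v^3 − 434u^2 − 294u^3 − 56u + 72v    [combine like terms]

After combine like terms, the bracketed line is:

(68uv − 18v^2 − 42u^2 − 56u + 72v)(1 + 7u − 3v)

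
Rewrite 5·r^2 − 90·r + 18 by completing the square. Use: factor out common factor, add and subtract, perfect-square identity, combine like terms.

5·r^2 − 90·r + 18
= 5(r^2 − 18·r) + 18    [factor out 5 from the r-terms]
= 5(r^2 − 18·r + 81 − 81) + 18    [add and subtract 81 inside the bracket]
= 5(r − 9)^2 − 405 + 18    [perfect-square identity]
= 5(r − 9)^2 − 387    [combine constants]

5(r − 9)^2 − 387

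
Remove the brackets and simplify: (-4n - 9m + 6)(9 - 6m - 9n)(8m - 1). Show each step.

-825mn + 90n + 840m²n + 288mn² - 36n² - 990m² + 549m + 432m³ - 54

(-4n - 9m + 6)(9 - 6m - 9n)(8m - 1)
= (-36n + 24mn + 36n² - 81m + 54m² + 81mn + 54 - 36m - 54n)(8m - 1)    [distributive law]
= (-90n + 105mn + 36n² - 117m + 54m² + 54)(8m - 1)    [combine like terms]
= -720mn + 90n + 840m²n - 105mn + 288mn² - 36n² - 936m² + 117m + 432m³ - 54m² + 432m - 54    [distributive law]
= -825mn + 90n + 840m²n + 288mn² - 36n² - 990m² + 549m + 432m³ - 54    [combine like terms]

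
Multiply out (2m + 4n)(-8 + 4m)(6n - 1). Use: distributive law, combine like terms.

(2m + 4n)(-8 + 4m)(6n - 1)
= (-16m + 8m^2 - 32n + 16mn)(6n - 1)    [distributive law]
= -96mn + 16m + 48m^2n - 8m^2 - 192n^2 + 32n + 96mn^2 - 16mn    [distributive law]
= -112mn + 16m + 48m^2n - 8m^2 - 192n^2 + 32n + 96mn^2    [combine like terms]

-112mn + 16m + 48m^2n - 8m^2 - 192n^2 + 32n + 96mn^2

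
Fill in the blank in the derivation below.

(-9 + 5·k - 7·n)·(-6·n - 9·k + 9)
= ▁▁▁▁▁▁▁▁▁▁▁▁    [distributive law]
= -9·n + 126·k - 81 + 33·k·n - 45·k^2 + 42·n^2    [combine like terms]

Applying distributive law to the line above:

54·n + 81·k - 81 - 30·k·n - 45·k^2 + 45·k + 42·n^2 + 63·k·n - 63·n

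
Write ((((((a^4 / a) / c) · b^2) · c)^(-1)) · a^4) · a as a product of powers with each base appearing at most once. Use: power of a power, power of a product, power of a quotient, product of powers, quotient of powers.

a^2b^(-2)

((((((a^4 / a) / c) · b^2) · c)^(-1)) · a^4) · a
= ((((((a^4 / a) / c) · b^2)^(-1)) · (c^(-1))) · a^4) · a    [power of a product]
= ((((((a^4 / a) / c)^(-1)) · ((b^2)^(-1))) · (c^(-1))) · a^4) · a    [power of a product]
= ((((((a^4 / a)^(-1)) / (c^(-1))) · ((b^2)^(-1))) · (c^(-1))) · a^4) · a    [power of a quotient]
= (((((((a^4)^(-1)) / (a^(-1))) / (c^(-1))) · ((b^2)^(-1))) · (c^(-1))) · a^4) · a    [power of a quotient]
= (((((a^(-4) / (a^(-1))) / (c^(-1))) · ((b^2)^(-1))) · (c^(-1))) · a^4) · a    [power of a power]
= ((((a^(-3) / (c^(-1))) · ((b^2)^(-1))) · (c^(-1))) · a^4) · a    [quotient of powers]
= ((((a^(-3) / c^(-1)) · b^(-2)) · (c^(-1))) · a^4) · a    [power of a power]
= a^2b^(-2)    [quotient of powers; product of powers]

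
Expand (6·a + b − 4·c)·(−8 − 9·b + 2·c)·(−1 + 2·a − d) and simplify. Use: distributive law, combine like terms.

48·a − 96·a² + 48·a·d + 38·a·b − 108·a²·b + 54·a·b·d + 52·a·c + 24·a²·c − 12·a·c·d + 8·b + 8·b·d + 9·b² − 18·a·b² + 9·b²·d − 38·b·c + 76·a·b·c − 38·b·c·d − 32·c − 32·c·d + 8·c² − 16·a·c² + 8·c²·d

(6·a + b − 4·c)·(−8 − 9·b + 2·c)·(−1 + 2·a − d)
= (−48·a − 54·a·b + 12·a·c − 8·b − 9·b² + 2·b·c + 32·c + 36·b·c − 8·c²)·(−1 + 2·a − d)    [distributive law]
= (−48·a − 54·a·b + 12·a·c − 8·b − 9·b² + 38·b·c + 32·c − 8·c²)·(−1 + 2·a − d)    [combine like terms]
= 48·a − 96·a² + 48·a·d + 54·a·b − 108·a²·b + 54·a·b·d − 12·a·c + 24·a²·c − 12·a·c·d + 8·b − 16·a·b + 8·b·d + 9·b² − 18·a·b² + 9·b²·d − 38·b·c + 76·a·b·c − 38·b·c·d − 32·c + 64·a·c − 32·c·d + 8·c² − 16·a·c² + 8·c²·d    [distributive law]
= 48·a − 96·a² + 48·a·d + 38·a·b − 108·a²·b + 54·a·b·d + 52·a·c + 24·a²·c − 12·a·c·d + 8·b + 8·b·d + 9·b² − 18·a·b² + 9·b²·d − 38·b·c + 76·a·b·c − 38·b·c·d − 32·c − 32·c·d + 8·c² − 16·a·c² + 8·c²·d    [combine like terms]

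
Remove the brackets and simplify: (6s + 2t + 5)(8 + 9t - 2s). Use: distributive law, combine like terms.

(6s + 2t + 5)(8 + 9t - 2s)
= 48s + 54st - 12s^2 + 16t + 18t^2 - 4st + 40 + 45t - 10s    [distributive law]
= 38s + 50st - 12s^2 + 61t + 18t^2 + 40    [combine like terms]

38s + 50st - 12s^2 + 61t + 18t^2 + 40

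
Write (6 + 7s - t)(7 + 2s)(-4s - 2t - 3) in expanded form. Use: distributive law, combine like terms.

(6 + 7s - t)(7 + 2s)(-4s - 2t - 3)
= (42 + 12s + 49s + 14s^2 - 7t - 2st)(-4s - 2t - 3)    [distributive law]
= (42 + 61s + 14s^2 - 7t - 2st)(-4s - 2t - 3)    [combine like terms]
= -168s - 84t - 126 - 244s^2 - 122st - 183s - 56s^3 - 28s^2t - 42s^2 + 28st + 14t^2 + 21t + 8s^2t + 4st^2 + 6st    [distributive law]
= -351s - 63t - 126 - 286s^2 - 88st - 56s^3 - 20s^2t + 14t^2 + 4st^2    [combine like terms]

-351s - 63t - 126 - 286s^2 - 88st - 56s^3 - 20s^2t + 14t^2 + 4st^2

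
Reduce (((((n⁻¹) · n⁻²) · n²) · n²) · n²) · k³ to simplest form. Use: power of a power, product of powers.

(((((n⁻¹) · n⁻²) · n²) · n²) · n²) · k³
= (((n⁻³ · n²) · n²) · n²) · k³    [product of powers]
= ((n⁻¹ · n²) · n²) · k³    [product of powers]
= (n · n²) · k³    [product of powers]
= n³ · k³    [product of powers]
= k³·n³    [rearrange]

k³·n³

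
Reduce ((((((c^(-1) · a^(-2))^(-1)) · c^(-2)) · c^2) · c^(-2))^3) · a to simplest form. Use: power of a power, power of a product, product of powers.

((((((c^(-1) · a^(-2))^(-1)) · c^(-2)) · c^2) · c^(-2))^3) · a
= ((((((c^(-1) · a^(-2))^(-1)) · c^(-2)) · c^2)^3) · ((c^(-2))^3)) · a    [power of a product]
= ((((((c^(-1) · a^(-2))^(-1)) · c^(-2))^3) · ((c^2)^3)) · ((c^(-2))^3)) · a    [power of a product]
= ((((((c^(-1) · a^(-2))^(-1))^3) · ((c^(-2))^3)) · ((c^2)^3)) · ((c^(-2))^3)) · a    [power of a product]
= (((((c^(-1) · a^(-2))^(-3)) · ((c^(-2))^3)) · ((c^2)^3)) · ((c^(-2))^3)) · a    [power of a power]
= ((((((c^(-1))^(-3)) · ((a^(-2))^(-3))) · ((c^(-2))^3)) · ((c^2)^3)) · ((c^(-2))^3)) · a    [power of a product]
= ((((c^3 · ((a^(-2))^(-3))) · ((c^(-2))^3)) · ((c^2)^3)) · ((c^(-2))^3)) · a    [power of a power]
= ((((c^3 · a^6) · ((c^(-2))^3)) · ((c^2)^3)) · ((c^(-2))^3)) · a    [power of a power]
= ((((c^3 · a^6) · c^(-6)) · ((c^2)^3)) · ((c^(-2))^3)) · a    [power of a power]
= ((((c^3 · a^6) · c^(-6)) · c^6) · ((c^(-2))^3)) · a    [power of a power]
= ((((c^3 · a^6) · c^(-6)) · c^6) · c^(-6)) · a    [power of a power]
= a^7c^(-3)    [product of powers]

a^7c^(-3)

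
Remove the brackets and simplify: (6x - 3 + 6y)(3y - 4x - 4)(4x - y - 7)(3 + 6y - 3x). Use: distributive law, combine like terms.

(6x - 3 + 6y)(3y - 4x - 4)(4x - y - 7)(3 + 6y - 3x)
= (18xy - 24x^2 - 24x - 9y + 12x + 12 + 18y^2 - 24xy - 24y)(4x - y - 7)(3 + 6y - 3x)    [distributive law]
= (-6xy - 24x^2 - 12x - 33y + 12 + 18y^2)(4x - y - 7)(3 + 6y - 3x)    [combine like terms]
= (-24x^2y + 6xy^2 + 42xy - 96x^3 + 24x^2y + 168x^2 - 48x^2 + 12xy + 84x - 132xy + 33y^2 + 231y + 48x - 12y - 84 + 72xy^2 - 18y^3 - 126y^2)(3 + 6y - 3x)    [distributive law]
= (78xy^2 - 78xy - 96x^3 + 120x^2 + 132x - 93y^2 + 219y - 84 - 18y^3)(3 + 6y - 3x)    [combine like terms]
= 234xy^2 + 468xy^3 - 234x^2y^2 - 234xy - 468xy^2 + 234x^2y - 288x^3 - 576x^3y + 288x^4 + 360x^2 + 720x^2y - 360x^3 + 396x + 792xy - 396x^2 - 279y^2 - 558y^3 + 279xy^2 + 657y + 1314y^2 - 657xy - 252 - 504y + 252x - 54y^3 - 108y^4 + 54xy^3    [distributive law]
= 45xy^2 + 522xy^3 - 234x^2y^2 - 99xy + 954x^2y - 648x^3 - 576x^3y + 288x^4 - 36x^2 + 648x + 1035y^2 - 612y^3 + 153y - 252 - 108y^4    [combine like terms]

45xy^2 + 522xy^3 - 234x^2y^2 - 99xy + 954x^2y - 648x^3 - 576x^3y + 288x^4 - 36x^2 + 648x + 1035y^2 - 612y^3 + 153y - 252 - 108y^4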